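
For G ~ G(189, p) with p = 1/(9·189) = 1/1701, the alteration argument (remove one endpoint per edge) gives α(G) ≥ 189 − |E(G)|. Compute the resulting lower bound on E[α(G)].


E[|E(G)|] = C(189, 2)·p = 17766 · (1/1701) = 94/9.
E[α(G)] ≥ n − E[|E(G)|] = 189 − 94/9 = 1607/9.
Numerically: ≈ 178.55556.
(This is only a lower bound; the true E[α(G)] may be larger.)

E[α(G)] ≥ 1607/9 ≈ 178.55556.


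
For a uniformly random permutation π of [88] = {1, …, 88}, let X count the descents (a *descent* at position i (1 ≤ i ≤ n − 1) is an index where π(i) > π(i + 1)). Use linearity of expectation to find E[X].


Write X = Σ X_I over i = 1, …, 87, with X_I the indicator of one descent.
There are 87 indicators.
For each fixed i, the pair (π(i), π(i+1)) is a uniformly random ordered pair of distinct values from {1, …, 88}; by symmetry P[π(i) > π(i+1)] = 1/2.
By linearity: E[X] = 87 · (1/2) = (88 − 1) · (1/2) = 87/2 ≈ 43.50000.

E[X] = 87/2 = 43.50000.


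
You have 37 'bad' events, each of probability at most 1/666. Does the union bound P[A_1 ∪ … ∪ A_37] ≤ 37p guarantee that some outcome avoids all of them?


Union bound: P[∪_{i=1}^{37} A_i] ≤ Σ_i P[A_i] ≤ 37·p = 37·(1/666) = 1/18.
Numerically: 1/18 ≈ 0.05556.
Is 1/18 < 1? YES.
Since P[∪ A_i] ≤ 1/18 < 1, the complement has P[∩ A_i^c] ≥ 1 − 1/18 = 17/18 > 0, so some outcome avoids every A_i.

37·p = 1/18 ≈ 0.05556; existence CERTIFIED by the union bound.


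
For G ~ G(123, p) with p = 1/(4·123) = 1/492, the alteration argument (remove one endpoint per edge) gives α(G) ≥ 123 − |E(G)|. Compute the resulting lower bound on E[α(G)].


E[|E(G)|] = C(123, 2)·p = 7503 · (1/492) = 61/4.
E[α(G)] ≥ n − E[|E(G)|] = 123 − 61/4 = 431/4.
Numerically: ≈ 107.75000.
(This is only a lower bound; the true E[α(G)] may be larger.)

E[α(G)] ≥ 431/4 ≈ 107.75000.


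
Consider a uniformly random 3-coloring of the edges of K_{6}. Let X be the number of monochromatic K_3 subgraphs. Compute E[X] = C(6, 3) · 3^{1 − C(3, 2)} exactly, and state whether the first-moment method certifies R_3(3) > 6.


E[X] = C(6, 3) · 3^{1 − 3} = 20 · 3^{−2} = 20/9.
As a reduced fraction: E[X] = 20/9 ≈ 2.2222.
Is E[X] < 1? NO.
Since E[X] ≥ 1, the first-moment bound is inconclusive at n = 6; it does NOT by itself certify R_3(3) > 6.

E[X] = 20/9 ≈ 2.2222; E[X] ≥ 1; first-moment method inconclusive here.


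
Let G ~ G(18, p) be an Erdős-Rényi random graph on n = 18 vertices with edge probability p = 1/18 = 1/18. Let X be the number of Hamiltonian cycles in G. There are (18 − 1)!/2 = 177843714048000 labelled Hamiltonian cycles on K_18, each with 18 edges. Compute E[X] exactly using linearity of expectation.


K_18 has (18 − 1)!/2 = 177843714048000 labelled Hamiltonian cycles.
For each such Hamiltonian cycle H, let X_H = 1 if all 18 edges of H are present in G. Then P[X_H = 1] = p^{18} = (1/18)^{18} = 1/39346408075296537575424.
By linearity: E[X] = Σ_H E[X_H] = 177843714048000 · p^{18} = 177843714048000 · 1/39346408075296537575424 = 14889875/3294258113514384.
Numerically: E[X] ≈ 4.51995e-09.

E[X] = 177843714048000 · (1/18)^{18} = 14889875/3294258113514384 ≈ 4.51995e-09.


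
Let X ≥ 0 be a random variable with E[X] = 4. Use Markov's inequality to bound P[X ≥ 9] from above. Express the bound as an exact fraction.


μ = E[X] = 4, a = 9.
Markov: P[X ≥ 9] ≤ μ/a = (4)/9 = 4/9.
Numerically: ≈ 0.44444.
(Since a = 9 > μ = 4.00000, the bound 4/9 is < 1 and informative.)

P[X ≥ 9] ≤ 4/9 ≈ 0.44444.


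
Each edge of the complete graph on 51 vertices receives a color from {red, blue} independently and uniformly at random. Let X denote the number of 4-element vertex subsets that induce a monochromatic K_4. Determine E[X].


Let X = Σ_S X_S over the C(51, 4) = 249900 subsets S of size 4, where X_S = 1 if the K_4 on S is monochromatic.
For a fixed S, the K_4 on S has C(4, 2) = 6 edges. P[all 6 edges red] = (1/2)^6, and likewise for blue, so P[monochromatic] = 2·(1/2)^6 = 2^{1 − 6} = 1/32.
Summing: E[X] = C(51, 4) · 2^{1 − 6} = 249900 · 1/32 = 62475/8.
Numerically: E[X] ≈ 7809.3750.

E[X] = C(51,4)·2^(1−C(4,2)) = 62475/8 ≈ 7809.3750.


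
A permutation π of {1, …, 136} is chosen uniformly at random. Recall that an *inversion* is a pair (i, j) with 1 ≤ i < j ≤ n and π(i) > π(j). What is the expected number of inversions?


Write X = Σ X_I over the C(136, 2) = 9180 pairs i < j, with X_I the indicator of one inversion.
There are 9180 indicators.
For each fixed pair i < j, the values π(i) and π(j) are two distinct elements of {1, …, 136} in uniformly random order; by symmetry P[π(i) > π(j)] = 1/2.
By linearity: E[X] = 9180 · (1/2) = C(136, 2) · (1/2) = 9180/2 = 4590 ≈ 4590.000.

E[X] = 4590 = 4590.000.


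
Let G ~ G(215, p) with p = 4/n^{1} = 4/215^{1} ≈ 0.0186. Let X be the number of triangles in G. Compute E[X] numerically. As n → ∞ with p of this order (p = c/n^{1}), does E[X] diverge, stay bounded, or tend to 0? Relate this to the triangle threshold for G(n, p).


Number of potential triangles: C(215, 3) = 1633355.
Each occurs with probability p³ ≈ (0.0186)³ ≈ 6.43968e-06.
By linearity: E[X] = C(215, 3)·p³ ≈ 1633355 · 6.43968e-06 ≈ 10.518.
Here α = 1, so p = 4/n is exactly at the triangle threshold p ~ 1/n. Asymptotically E[X] → c³/6 = 4³/6 = 32/3 ≈ 10.667, a bounded constant. In this regime the triangle count is asymptotically Poisson(c³/6).

E[X] ≈ 10.518; in regime p = Θ(1/n^{1}) E[X] stays bounded (at the triangle threshold p ~ 1/n).


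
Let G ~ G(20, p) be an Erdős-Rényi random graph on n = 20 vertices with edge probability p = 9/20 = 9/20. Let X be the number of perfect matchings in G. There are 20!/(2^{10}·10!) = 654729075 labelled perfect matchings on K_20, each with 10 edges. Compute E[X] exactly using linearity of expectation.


K_20 has 20!/(2^{10}·10!) = 654729075 labelled perfect matchings.
For each such perfect matching H, let X_H = 1 if all 10 edges of H are present in G. Then P[X_H = 1] = p^{10} = (9/20)^{10} = 3486784401/10240000000000.
By linearity: E[X] = Σ_H E[X_H] = 654729075 · p^{10} = 654729075 · 3486784401/10240000000000 = 91315965023646363/409600000000.
Numerically: E[X] ≈ 222939.

E[X] = 654729075 · (9/20)^{10} = 91315965023646363/409600000000 ≈ 222939.


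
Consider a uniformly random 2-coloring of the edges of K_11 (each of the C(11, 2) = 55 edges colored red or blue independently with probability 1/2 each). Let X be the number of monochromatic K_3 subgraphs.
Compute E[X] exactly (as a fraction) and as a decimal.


Let X = Σ_S X_S over the C(11, 3) = 165 subsets S of size 3, where X_S = 1 if the K_3 on S is monochromatic.
For a fixed S, the K_3 on S has C(3, 2) = 3 edges. P[all 3 edges red] = (1/2)^3, and likewise for blue, so P[monochromatic] = 2·(1/2)^3 = 2^{1 − 3} = 1/4.
Summing: E[X] = C(11, 3) · 2^{1 − 3} = 165 · 1/4 = 165/4.
Numerically: E[X] ≈ 41.250000.

E[X] = C(11,3)·2^(1−C(3,2)) = 165/4 ≈ 41.250000.


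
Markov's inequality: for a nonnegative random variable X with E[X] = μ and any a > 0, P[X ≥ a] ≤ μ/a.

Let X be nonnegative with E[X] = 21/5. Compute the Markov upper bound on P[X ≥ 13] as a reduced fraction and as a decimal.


μ = E[X] = 21/5, a = 13.
Markov: P[X ≥ 13] ≤ μ/a = (21/5)/13 = 21/65.
Numerically: ≈ 0.32308.
(Since a = 13 > μ = 4.20000, the bound 21/65 is < 1 and informative.)

P[X ≥ 13] ≤ 21/65 ≈ 0.32308.


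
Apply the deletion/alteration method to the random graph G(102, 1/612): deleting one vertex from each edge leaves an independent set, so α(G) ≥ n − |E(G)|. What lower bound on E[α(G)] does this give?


E[|E(G)|] = C(102, 2)·p = 5151 · (1/612) = 101/12.
E[α(G)] ≥ n − E[|E(G)|] = 102 − 101/12 = 1123/12.
Numerically: ≈ 93.58333.
(This is only a lower bound; the true E[α(G)] may be larger.)

E[α(G)] ≥ 1123/12 ≈ 93.58333.


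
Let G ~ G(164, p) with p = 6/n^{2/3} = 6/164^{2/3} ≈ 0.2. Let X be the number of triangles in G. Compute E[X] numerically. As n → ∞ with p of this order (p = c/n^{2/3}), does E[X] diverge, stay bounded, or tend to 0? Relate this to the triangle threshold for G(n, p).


Number of potential triangles: C(164, 3) = 721764.
Each occurs with probability p³ ≈ (0.2)³ ≈ 8.03093e-03.
By linearity: E[X] = C(164, 3)·p³ ≈ 721764 · 8.03093e-03 ≈ 5796.439.
Since α = 2/3 < 1, p = c/n^{2/3} ≫ 1/n is above the triangle threshold p ~ 1/n. Asymptotically E[X] ~ (c³/6)·n^{3(1−α)} = (6³/6)·n^{1} → ∞; triangles are abundant w.h.p.

E[X] ≈ 5796.439; in regime p = Θ(1/n^{2/3}) E[X] diverges (above the triangle threshold p ~ 1/n).


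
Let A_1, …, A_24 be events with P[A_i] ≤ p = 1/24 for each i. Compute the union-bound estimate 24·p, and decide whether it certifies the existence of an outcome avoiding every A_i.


Union bound: P[∪_{i=1}^{24} A_i] ≤ Σ_i P[A_i] ≤ 24·p = 24·(1/24) = 1.
Numerically: 1 ≈ 1.000000.
Is 1 < 1? NO.
Since the bound 1 is ≥ 1, the union bound is uninformative here; it does NOT by itself certify existence.

24·p = 1 ≈ 1.000000; existence NOT certified by the union bound.


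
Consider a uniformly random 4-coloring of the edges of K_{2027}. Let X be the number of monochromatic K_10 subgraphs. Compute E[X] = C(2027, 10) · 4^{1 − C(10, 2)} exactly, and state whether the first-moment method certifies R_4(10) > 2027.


E[X] = C(2027, 10) · 4^{1 − 45} = 315586117401470604332341335 · 4^{−44} = 315586117401470604332341335/309485009821345068724781056.
As a reduced fraction: E[X] = 315586117401470604332341335/309485009821345068724781056 ≈ 1.020.
Is E[X] < 1? NO.
Since E[X] ≥ 1, the first-moment bound is inconclusive at n = 2027; it does NOT by itself certify R_4(10) > 2027.

E[X] = 315586117401470604332341335/309485009821345068724781056 ≈ 1.020; E[X] ≥ 1; first-moment method inconclusive here.


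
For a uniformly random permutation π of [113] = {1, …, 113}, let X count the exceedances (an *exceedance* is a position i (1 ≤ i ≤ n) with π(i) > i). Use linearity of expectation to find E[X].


Write X = Σ_{i=1}^{113} X_i, where X_i = 1_{π(i) > i}.
For each fixed i, π(i) is uniform over {1, …, 113} (marginal of a uniform permutation), so P[π(i) > i] = (n − i)/n. Summing: Σ_{i=1}^{113} (n − i)/n = (0 + 1 + … + 112)/113 = 113(113 − 1)/(2·113) = (113 − 1)/2.
Hence E[X] = Σ_{i=1}^{113} (113 − i)/113 = 56 ≈ 56.00000.

E[X] = 56 = 56.00000.


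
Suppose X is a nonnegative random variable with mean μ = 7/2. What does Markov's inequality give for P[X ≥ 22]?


μ = E[X] = 7/2, a = 22.
Markov: P[X ≥ 22] ≤ μ/a = (7/2)/22 = 7/44.
Numerically: ≈ 0.15909.
(Since a = 22 > μ = 3.50000, the bound 7/44 is < 1 and informative.)

P[X ≥ 22] ≤ 7/44 ≈ 0.15909.


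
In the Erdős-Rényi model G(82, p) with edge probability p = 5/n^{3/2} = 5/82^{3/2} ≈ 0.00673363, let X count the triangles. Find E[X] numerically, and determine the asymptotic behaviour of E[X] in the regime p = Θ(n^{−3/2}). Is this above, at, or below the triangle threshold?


Number of potential triangles: C(82, 3) = 88560.
Each occurs with probability p³ ≈ (0.00673363)³ ≈ 3.05314674e-07.
By linearity: E[X] = C(82, 3)·p³ ≈ 88560 · 3.05314674e-07 ≈ 0.027039.
Since α = 3/2 > 1, p = c/n^{3/2} = o(1/n) is below the triangle threshold p ~ 1/n. Asymptotically E[X] ~ (c³/6)·n^{3(1−α)} = (5³/6)·n^{-1.5} → 0, so by Markov's inequality G has no triangles w.h.p.

E[X] ≈ 0.027039; in regime p = Θ(1/n^{3/2}) E[X] tends to 0 (below the triangle threshold p ~ 1/n).


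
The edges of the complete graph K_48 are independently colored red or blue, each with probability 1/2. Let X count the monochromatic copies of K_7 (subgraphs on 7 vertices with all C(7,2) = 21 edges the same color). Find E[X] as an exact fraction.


Let X = Σ_S X_S over the C(48, 7) = 73629072 subsets S of size 7, where X_S = 1 if the K_7 on S is monochromatic.
For a fixed S, the K_7 on S has C(7, 2) = 21 edges. P[all 21 edges red] = (1/2)^21, and likewise for blue, so P[monochromatic] = 2·(1/2)^21 = 2^{1 − 21} = 1/1048576.
Summing: E[X] = C(48, 7) · 2^{1 − 21} = 73629072 · 1/1048576 = 4601817/65536.
Numerically: E[X] ≈ 70.218155.

E[X] = C(48,7)·2^(1−C(7,2)) = 4601817/65536 ≈ 70.218155.


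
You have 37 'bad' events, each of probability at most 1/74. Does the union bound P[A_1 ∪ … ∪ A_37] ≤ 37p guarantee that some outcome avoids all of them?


Union bound: P[∪_{i=1}^{37} A_i] ≤ Σ_i P[A_i] ≤ 37·p = 37·(1/74) = 1/2.
Numerically: 1/2 ≈ 0.5000.
Is 1/2 < 1? YES.
Since P[∪ A_i] ≤ 1/2 < 1, the complement has P[∩ A_i^c] ≥ 1 − 1/2 = 1/2 > 0, so some outcome avoids every A_i.

37·p = 1/2 ≈ 0.5000; existence CERTIFIED by the union bound.


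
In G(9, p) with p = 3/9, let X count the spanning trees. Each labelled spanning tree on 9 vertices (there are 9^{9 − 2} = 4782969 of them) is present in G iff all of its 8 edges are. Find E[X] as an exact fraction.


K_9 has 9^{9 − 2} = 4782969 labelled spanning trees.
For each such spanning tree H, let X_H = 1 if all 8 edges of H are present in G. Then P[X_H = 1] = p^{8} = (1/3)^{8} = 1/6561.
Summing the indicators: E[X] = Σ_H E[X_H] = 4782969 · p^{8} = 4782969 · 1/6561 = 729.
Numerically: E[X] ≈ 729.

E[X] = 4782969 · (1/3)^{8} = 729 ≈ 729.


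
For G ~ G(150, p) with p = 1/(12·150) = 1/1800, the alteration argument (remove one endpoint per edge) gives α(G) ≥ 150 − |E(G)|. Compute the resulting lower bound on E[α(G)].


E[|E(G)|] = C(150, 2)·p = 11175 · (1/1800) = 149/24.
E[α(G)] ≥ n − E[|E(G)|] = 150 − 149/24 = 3451/24.
Numerically: ≈ 143.792.
(This is only a lower bound; the true E[α(G)] may be larger.)

E[α(G)] ≥ 3451/24 ≈ 143.792.


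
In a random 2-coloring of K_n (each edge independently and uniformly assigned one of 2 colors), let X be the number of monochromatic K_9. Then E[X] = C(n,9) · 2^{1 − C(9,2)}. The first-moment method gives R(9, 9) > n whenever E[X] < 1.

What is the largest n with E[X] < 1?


We need C(n, 9) · 2^{1 − 36} < 1, i.e. C(n, 9) < 2^{36 − 1} = 34359738368.
Check values of n near the boundary:
  n = 63: C(63, 9) = 23667689815; 23667689815 < 34359738368? YES
  n = 64: C(64, 9) = 27540584512; 27540584512 < 34359738368? YES
  n = 65: C(65, 9) = 31966749880; 31966749880 < 34359738368? YES
  n = 66: C(66, 9) = 37014131440; 37014131440 < 34359738368? NO
The largest n with C(n, 9) < 34359738368 is n = 65 (where E[X] = 3995843735/4294967296 ≈ 0.930355). Hence R(9, 9) > 65, i.e. R(9, 9) ≥ 66.

Largest n = 65; hence R(9, 9) > 65.


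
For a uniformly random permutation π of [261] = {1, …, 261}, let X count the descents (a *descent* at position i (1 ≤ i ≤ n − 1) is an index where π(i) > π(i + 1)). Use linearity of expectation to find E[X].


Write X = Σ X_I over i = 1, …, 260, with X_I the indicator of one descent.
There are 260 indicators.
For each fixed i, the pair (π(i), π(i+1)) is a uniformly random ordered pair of distinct values from {1, …, 261}; by symmetry P[π(i) > π(i+1)] = 1/2.
By linearity: E[X] = 260 · (1/2) = (261 − 1) · (1/2) = 130 ≈ 130.000000.

E[X] = 130 = 130.000000.


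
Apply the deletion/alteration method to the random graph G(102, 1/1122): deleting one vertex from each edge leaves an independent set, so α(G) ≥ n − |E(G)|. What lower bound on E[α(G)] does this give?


E[|E(G)|] = C(102, 2)·p = 5151 · (1/1122) = 101/22.
E[α(G)] ≥ n − E[|E(G)|] = 102 − 101/22 = 2143/22.
Numerically: ≈ 97.4091.
(This is only a lower bound; the true E[α(G)] may be larger.)

E[α(G)] ≥ 2143/22 ≈ 97.4091.


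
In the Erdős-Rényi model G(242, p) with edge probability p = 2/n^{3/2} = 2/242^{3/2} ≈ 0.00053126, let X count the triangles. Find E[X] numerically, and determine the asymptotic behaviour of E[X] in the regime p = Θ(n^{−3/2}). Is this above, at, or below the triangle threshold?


Number of potential triangles: C(242, 3) = 2332880.
Each occurs with probability p³ ≈ (0.00053126)³ ≈ 1.49941151e-10.
By linearity: E[X] = C(242, 3)·p³ ≈ 2332880 · 1.49941151e-10 ≈ 0.000350.
Since α = 3/2 > 1, p = c/n^{3/2} = o(1/n) is below the triangle threshold p ~ 1/n. Asymptotically E[X] ~ (c³/6)·n^{3(1−α)} = (2³/6)·n^{-1.5} → 0, so by Markov's inequality G has no triangles w.h.p.

E[X] ≈ 0.000350; in regime p = Θ(1/n^{3/2}) E[X] tends to 0 (below the triangle threshold p ~ 1/n).


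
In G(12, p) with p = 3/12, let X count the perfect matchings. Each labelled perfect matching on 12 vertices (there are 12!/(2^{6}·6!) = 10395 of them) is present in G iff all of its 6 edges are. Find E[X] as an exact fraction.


K_12 has 12!/(2^{6}·6!) = 10395 labelled perfect matchings.
For each such perfect matching H, let X_H = 1 if all 6 edges of H are present in G. Then P[X_H = 1] = p^{6} = (1/4)^{6} = 1/4096.
By linearity: E[X] = Σ_H E[X_H] = 10395 · p^{6} = 10395 · 1/4096 = 10395/4096.
Numerically: E[X] ≈ 2.54.

E[X] = 10395 · (1/4)^{6} = 10395/4096 ≈ 2.54.


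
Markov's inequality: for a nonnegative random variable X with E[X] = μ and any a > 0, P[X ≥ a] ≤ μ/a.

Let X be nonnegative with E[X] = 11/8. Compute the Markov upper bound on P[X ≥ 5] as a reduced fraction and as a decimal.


μ = E[X] = 11/8, a = 5.
Markov: P[X ≥ 5] ≤ μ/a = (11/8)/5 = 11/40.
Numerically: ≈ 0.275.
(Since a = 5 > μ = 1.375, the bound 11/40 is < 1 and informative.)

P[X ≥ 5] ≤ 11/40 ≈ 0.275.


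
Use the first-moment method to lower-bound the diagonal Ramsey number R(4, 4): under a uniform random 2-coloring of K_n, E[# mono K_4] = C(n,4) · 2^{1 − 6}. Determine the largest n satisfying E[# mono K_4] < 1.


We need C(n, 4) · 2^{1 − 6} < 1, i.e. C(n, 4) < 2^{6 − 1} = 32.
Check values of n near the boundary:
  n = 4: C(4, 4) = 1; 1 < 32? YES
  n = 5: C(5, 4) = 5; 5 < 32? YES
  n = 6: C(6, 4) = 15; 15 < 32? YES
  n = 7: C(7, 4) = 35; 35 < 32? NO
The largest n with C(n, 4) < 32 is n = 6 (where E[X] = 15/32 ≈ 0.469). Hence R(4, 4) > 6, i.e. R(4, 4) ≥ 7.

Largest n = 6; hence R(4, 4) > 6.


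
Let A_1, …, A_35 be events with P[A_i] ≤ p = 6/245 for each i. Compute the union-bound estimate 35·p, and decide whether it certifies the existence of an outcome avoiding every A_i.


Union bound: P[∪_{i=1}^{35} A_i] ≤ Σ_i P[A_i] ≤ 35·p = 35·(6/245) = 6/7.
Numerically: 6/7 ≈ 0.857.
Is 6/7 < 1? YES.
Since P[∪ A_i] ≤ 6/7 < 1, the complement has P[∩ A_i^c] ≥ 1 − 6/7 = 1/7 > 0, so some outcome avoids every A_i.

35·p = 6/7 ≈ 0.857; existence CERTIFIED by the union bound.


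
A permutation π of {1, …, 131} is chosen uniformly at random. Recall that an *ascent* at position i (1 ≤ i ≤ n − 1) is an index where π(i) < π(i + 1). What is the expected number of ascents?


Write X = Σ X_I over i = 1, …, 130, with X_I the indicator of one ascent.
There are 130 indicators.
For each fixed i, the pair (π(i), π(i+1)) is a uniformly random ordered pair of distinct values from {1, …, 131}; by symmetry P[π(i) < π(i+1)] = 1/2.
By linearity: E[X] = 130 · (1/2) = (131 − 1) · (1/2) = 65 ≈ 65.000000.

E[X] = 65 = 65.000000.


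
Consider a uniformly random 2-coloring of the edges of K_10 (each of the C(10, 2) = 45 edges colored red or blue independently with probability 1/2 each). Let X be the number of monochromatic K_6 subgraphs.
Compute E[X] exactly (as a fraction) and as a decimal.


Let X = Σ_S X_S over the C(10, 6) = 210 subsets S of size 6, where X_S = 1 if the K_6 on S is monochromatic.
For a fixed S, the K_6 on S has C(6, 2) = 15 edges. P[all 15 edges red] = (1/2)^15, and likewise for blue, so P[monochromatic] = 2·(1/2)^15 = 2^{1 − 15} = 1/16384.
By linearity: E[X] = C(10, 6) · 2^{1 − 15} = 210 · 1/16384 = 105/8192.
Numerically: E[X] ≈ 0.0128.

E[X] = C(10,6)·2^(1−C(6,2)) = 105/8192 ≈ 0.0128.


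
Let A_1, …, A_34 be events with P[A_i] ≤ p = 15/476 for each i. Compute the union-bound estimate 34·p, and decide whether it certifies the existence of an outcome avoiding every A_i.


Union bound: P[∪_{i=1}^{34} A_i] ≤ Σ_i P[A_i] ≤ 34·p = 34·(15/476) = 15/14.
Numerically: 15/14 ≈ 1.0714286.
Is 15/14 < 1? NO.
Since the bound 15/14 is ≥ 1, the union bound is uninformative here; it does NOT by itself certify existence.

34·p = 15/14 ≈ 1.0714286; existence NOT certified by the union bound.


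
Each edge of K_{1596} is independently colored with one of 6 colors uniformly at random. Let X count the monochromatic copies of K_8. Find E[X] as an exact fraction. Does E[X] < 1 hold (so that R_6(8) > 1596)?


E[X] = C(1596, 8) · 6^{1 − 28} = 1025915067760710553965 · 6^{−27} = 1025915067760710553965/1023490369077469249536.
As a reduced fraction: E[X] = 37996854361507798295/37907050706572935168 ≈ 1.00237.
Is E[X] < 1? NO.
Since E[X] ≥ 1, the first-moment bound is inconclusive at n = 1596; it does NOT by itself certify R_6(8) > 1596.

E[X] = 37996854361507798295/37907050706572935168 ≈ 1.00237; E[X] ≥ 1; first-moment method inconclusive here.


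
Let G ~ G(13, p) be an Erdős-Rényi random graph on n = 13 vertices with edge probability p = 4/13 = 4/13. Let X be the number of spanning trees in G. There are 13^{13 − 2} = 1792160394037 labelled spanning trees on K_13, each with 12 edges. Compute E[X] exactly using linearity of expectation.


K_13 has 13^{13 − 2} = 1792160394037 labelled spanning trees.
For each such spanning tree H, let X_H = 1 if all 12 edges of H are present in G. Then P[X_H = 1] = p^{12} = (4/13)^{12} = 16777216/23298085122481.
By linearity of expectation: E[X] = Σ_H E[X_H] = 1792160394037 · p^{12} = 1792160394037 · 16777216/23298085122481 = 16777216/13.
Numerically: E[X] ≈ 1.29e+06.

E[X] = 1792160394037 · (4/13)^{12} = 16777216/13 ≈ 1.29e+06.


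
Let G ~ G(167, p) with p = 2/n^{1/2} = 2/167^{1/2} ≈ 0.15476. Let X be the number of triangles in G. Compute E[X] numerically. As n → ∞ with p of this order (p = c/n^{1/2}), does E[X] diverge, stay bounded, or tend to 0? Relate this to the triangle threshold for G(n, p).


Number of potential triangles: C(167, 3) = 762355.
Each occurs with probability p³ ≈ (0.15476)³ ≈ 3.7069376e-03.
By linearity: E[X] = C(167, 3)·p³ ≈ 762355 · 3.7069376e-03 ≈ 2826.00245.
Since α = 1/2 < 1, p = c/n^{1/2} ≫ 1/n is above the triangle threshold p ~ 1/n. Asymptotically E[X] ~ (c³/6)·n^{3(1−α)} = (2³/6)·n^{1.5} → ∞; triangles are abundant w.h.p.

E[X] ≈ 2826.00245; in regime p = Θ(1/n^{1/2}) E[X] diverges (above the triangle threshold p ~ 1/n).


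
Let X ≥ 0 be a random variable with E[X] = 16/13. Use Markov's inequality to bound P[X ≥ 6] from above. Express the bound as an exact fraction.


μ = E[X] = 16/13, a = 6.
Markov: P[X ≥ 6] ≤ μ/a = (16/13)/6 = 8/39.
Numerically: ≈ 0.205.
(Since a = 6 > μ = 1.231, the bound 8/39 is < 1 and informative.)

P[X ≥ 6] ≤ 8/39 ≈ 0.205.


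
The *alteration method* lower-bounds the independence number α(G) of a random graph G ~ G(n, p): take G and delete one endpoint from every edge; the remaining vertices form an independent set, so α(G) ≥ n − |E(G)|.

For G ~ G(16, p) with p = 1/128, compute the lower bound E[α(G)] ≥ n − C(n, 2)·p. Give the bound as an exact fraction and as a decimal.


E[|E(G)|] = C(16, 2)·p = 120 · (1/128) = 15/16.
E[α(G)] ≥ n − E[|E(G)|] = 16 − 15/16 = 241/16.
Numerically: ≈ 15.0625.
(This is only a lower bound; the true E[α(G)] may be larger.)

E[α(G)] ≥ 241/16 ≈ 15.0625.


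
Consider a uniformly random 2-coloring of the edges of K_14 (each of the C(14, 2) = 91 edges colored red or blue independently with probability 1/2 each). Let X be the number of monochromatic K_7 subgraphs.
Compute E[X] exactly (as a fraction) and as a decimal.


Let X = Σ_S X_S over the C(14, 7) = 3432 subsets S of size 7, where X_S = 1 if the K_7 on S is monochromatic.
For a fixed S, the K_7 on S has C(7, 2) = 21 edges. P[all 21 edges red] = (1/2)^21, and likewise for blue, so P[monochromatic] = 2·(1/2)^21 = 2^{1 − 21} = 1/1048576.
By linearity: E[X] = C(14, 7) · 2^{1 − 21} = 3432 · 1/1048576 = 429/131072.
Numerically: E[X] ≈ 0.0033.

E[X] = C(14,7)·2^(1−C(7,2)) = 429/131072 ≈ 0.0033.


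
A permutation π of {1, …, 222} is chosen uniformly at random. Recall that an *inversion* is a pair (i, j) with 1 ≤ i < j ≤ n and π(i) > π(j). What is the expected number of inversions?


Write X = Σ X_I over the C(222, 2) = 24531 pairs i < j, with X_I the indicator of one inversion.
There are 24531 indicators.
For each fixed pair i < j, the values π(i) and π(j) are two distinct elements of {1, …, 222} in uniformly random order; by symmetry P[π(i) > π(j)] = 1/2.
By linearity: E[X] = 24531 · (1/2) = C(222, 2) · (1/2) = 24531/2 = 24531/2 ≈ 12265.500.

E[X] = 24531/2 = 12265.500.


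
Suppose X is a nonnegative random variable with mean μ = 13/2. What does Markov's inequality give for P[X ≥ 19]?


μ = E[X] = 13/2, a = 19.
Markov: P[X ≥ 19] ≤ μ/a = (13/2)/19 = 13/38.
Numerically: ≈ 0.3421.
(Since a = 19 > μ = 6.5000, the bound 13/38 is < 1 and informative.)

P[X ≥ 19] ≤ 13/38 ≈ 0.3421.


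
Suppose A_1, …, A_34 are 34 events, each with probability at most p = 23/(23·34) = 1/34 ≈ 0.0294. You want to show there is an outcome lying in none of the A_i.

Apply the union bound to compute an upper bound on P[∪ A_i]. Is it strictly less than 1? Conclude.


Union bound: P[∪_{i=1}^{34} A_i] ≤ Σ_i P[A_i] ≤ 34·p = 34·(1/34) = 1.
Numerically: 1 ≈ 1.0000.
Is 1 < 1? NO.
Since the bound 1 is ≥ 1, the union bound is uninformative here; it does NOT by itself certify existence.

34·p = 1 ≈ 1.0000; existence NOT certified by the union bound.


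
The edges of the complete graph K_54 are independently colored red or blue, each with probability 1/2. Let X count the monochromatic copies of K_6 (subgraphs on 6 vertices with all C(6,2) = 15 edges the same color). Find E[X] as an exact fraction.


Let X = Σ_S X_S over the C(54, 6) = 25827165 subsets S of size 6, where X_S = 1 if the K_6 on S is monochromatic.
For a fixed S, the K_6 on S has C(6, 2) = 15 edges. P[all 15 edges red] = (1/2)^15, and likewise for blue, so P[monochromatic] = 2·(1/2)^15 = 2^{1 − 15} = 1/16384.
By linearity of expectation: E[X] = C(54, 6) · 2^{1 − 15} = 25827165 · 1/16384 = 25827165/16384.
Numerically: E[X] ≈ 1576.365051.

E[X] = C(54,6)·2^(1−C(6,2)) = 25827165/16384 ≈ 1576.365051.


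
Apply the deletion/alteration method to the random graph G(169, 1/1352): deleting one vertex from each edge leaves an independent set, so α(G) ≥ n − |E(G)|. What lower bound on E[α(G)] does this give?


E[|E(G)|] = C(169, 2)·p = 14196 · (1/1352) = 21/2.
E[α(G)] ≥ n − E[|E(G)|] = 169 − 21/2 = 317/2.
Numerically: ≈ 158.50000.
(This is only a lower bound; the true E[α(G)] may be larger.)

E[α(G)] ≥ 317/2 ≈ 158.50000.


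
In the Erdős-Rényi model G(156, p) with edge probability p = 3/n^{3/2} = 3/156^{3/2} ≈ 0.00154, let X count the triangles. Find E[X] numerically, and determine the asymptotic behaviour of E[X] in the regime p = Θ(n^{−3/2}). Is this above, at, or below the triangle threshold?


Number of potential triangles: C(156, 3) = 620620.
Each occurs with probability p³ ≈ (0.00154)³ ≈ 3.650086e-09.
By linearity: E[X] = C(156, 3)·p³ ≈ 620620 · 3.650086e-09 ≈ 0.0023.
Since α = 3/2 > 1, p = c/n^{3/2} = o(1/n) is below the triangle threshold p ~ 1/n. Asymptotically E[X] ~ (c³/6)·n^{3(1−α)} = (3³/6)·n^{-1.5} → 0, so by Markov's inequality G has no triangles w.h.p.

E[X] ≈ 0.0023; in regime p = Θ(1/n^{3/2}) E[X] tends to 0 (below the triangle threshold p ~ 1/n).


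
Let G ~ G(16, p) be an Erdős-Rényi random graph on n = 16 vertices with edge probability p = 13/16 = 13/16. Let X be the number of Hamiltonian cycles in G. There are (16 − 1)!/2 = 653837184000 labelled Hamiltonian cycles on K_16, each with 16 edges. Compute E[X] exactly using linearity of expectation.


K_16 has (16 − 1)!/2 = 653837184000 labelled Hamiltonian cycles.
For each such Hamiltonian cycle H, let X_H = 1 if all 16 edges of H are present in G. Then P[X_H = 1] = p^{16} = (13/16)^{16} = 665416609183179841/18446744073709551616.
By linearity: E[X] = Σ_H E[X_H] = 653837184000 · p^{16} = 653837184000 · 665416609183179841/18446744073709551616 = 424877072202303561918952875/18014398509481984.
Numerically: E[X] ≈ 2.359e+10.

E[X] = 653837184000 · (13/16)^{16} = 424877072202303561918952875/18014398509481984 ≈ 2.359e+10.


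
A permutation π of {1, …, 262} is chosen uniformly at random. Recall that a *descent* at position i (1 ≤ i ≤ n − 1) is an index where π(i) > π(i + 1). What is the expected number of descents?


Write X = Σ X_I over i = 1, …, 261, with X_I the indicator of one descent.
There are 261 indicators.
For each fixed i, the pair (π(i), π(i+1)) is a uniformly random ordered pair of distinct values from {1, …, 262}; by symmetry P[π(i) > π(i+1)] = 1/2.
By linearity: E[X] = 261 · (1/2) = (262 − 1) · (1/2) = 261/2 ≈ 130.5000.

E[X] = 261/2 = 130.5000.


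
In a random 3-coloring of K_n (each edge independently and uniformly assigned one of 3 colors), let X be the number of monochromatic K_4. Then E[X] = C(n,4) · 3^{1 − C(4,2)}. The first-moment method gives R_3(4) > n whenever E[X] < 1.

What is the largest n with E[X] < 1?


We need C(n, 4) · 3^{1 − 6} < 1, i.e. C(n, 4) < 3^{6 − 1} = 243.
Check values of n near the boundary:
  n = 9: C(9, 4) = 126; 126 < 243? YES
  n = 10: C(10, 4) = 210; 210 < 243? YES
  n = 11: C(11, 4) = 330; 330 < 243? NO
The largest n with C(n, 4) < 243 is n = 10 (where E[X] = 70/81 ≈ 0.86420). Hence R_3(4) > 10, i.e. R_3(4) ≥ 11.

Largest n = 10; hence R_3(4) > 10.


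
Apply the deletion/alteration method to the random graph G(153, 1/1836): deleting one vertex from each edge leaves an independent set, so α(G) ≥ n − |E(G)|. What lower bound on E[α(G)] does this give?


E[|E(G)|] = C(153, 2)·p = 11628 · (1/1836) = 19/3.
E[α(G)] ≥ n − E[|E(G)|] = 153 − 19/3 = 440/3.
Numerically: ≈ 146.66667.
(This is only a lower bound; the true E[α(G)] may be larger.)

E[α(G)] ≥ 440/3 ≈ 146.66667.


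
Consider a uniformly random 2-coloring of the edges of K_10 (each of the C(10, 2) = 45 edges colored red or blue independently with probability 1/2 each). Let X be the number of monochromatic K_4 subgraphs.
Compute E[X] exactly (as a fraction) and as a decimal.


Let X = Σ_S X_S over the C(10, 4) = 210 subsets S of size 4, where X_S = 1 if the K_4 on S is monochromatic.
For a fixed S, the K_4 on S has C(4, 2) = 6 edges. P[all 6 edges red] = (1/2)^6, and likewise for blue, so P[monochromatic] = 2·(1/2)^6 = 2^{1 − 6} = 1/32.
Summing: E[X] = C(10, 4) · 2^{1 − 6} = 210 · 1/32 = 105/16.
Numerically: E[X] ≈ 6.562.

E[X] = C(10,4)·2^(1−C(4,2)) = 105/16 ≈ 6.562.


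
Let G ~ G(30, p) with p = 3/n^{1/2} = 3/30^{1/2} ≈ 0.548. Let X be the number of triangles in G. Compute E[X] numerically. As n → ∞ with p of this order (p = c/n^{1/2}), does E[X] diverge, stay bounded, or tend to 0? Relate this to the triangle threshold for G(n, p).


Number of potential triangles: C(30, 3) = 4060.
Each occurs with probability p³ ≈ (0.548)³ ≈ 1.64317e-01.
By linearity: E[X] = C(30, 3)·p³ ≈ 4060 · 1.64317e-01 ≈ 667.126.
Since α = 1/2 < 1, p = c/n^{1/2} ≫ 1/n is above the triangle threshold p ~ 1/n. Asymptotically E[X] ~ (c³/6)·n^{3(1−α)} = (3³/6)·n^{1.5} → ∞; triangles are abundant w.h.p.

E[X] ≈ 667.126; in regime p = Θ(1/n^{1/2}) E[X] diverges (above the triangle threshold p ~ 1/n).


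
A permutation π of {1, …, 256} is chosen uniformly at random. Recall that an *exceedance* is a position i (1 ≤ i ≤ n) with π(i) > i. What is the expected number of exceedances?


Write X = Σ_{i=1}^{256} X_i, where X_i = 1_{π(i) > i}.
For each fixed i, π(i) is uniform over {1, …, 256} (marginal of a uniform permutation), so P[π(i) > i] = (n − i)/n. Summing: Σ_{i=1}^{256} (n − i)/n = (0 + 1 + … + 255)/256 = 256(256 − 1)/(2·256) = (256 − 1)/2.
Hence E[X] = Σ_{i=1}^{256} (256 − i)/256 = 255/2 ≈ 127.50000.

E[X] = 255/2 = 127.50000.


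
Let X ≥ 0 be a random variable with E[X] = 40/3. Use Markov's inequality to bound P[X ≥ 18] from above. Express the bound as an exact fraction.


μ = E[X] = 40/3, a = 18.
Markov: P[X ≥ 18] ≤ μ/a = (40/3)/18 = 20/27.
Numerically: ≈ 0.74074.
(Since a = 18 > μ = 13.33333, the bound 20/27 is < 1 and informative.)

P[X ≥ 18] ≤ 20/27 ≈ 0.74074.


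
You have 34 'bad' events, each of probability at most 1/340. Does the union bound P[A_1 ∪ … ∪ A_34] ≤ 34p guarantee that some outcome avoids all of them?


Union bound: P[∪_{i=1}^{34} A_i] ≤ Σ_i P[A_i] ≤ 34·p = 34·(1/340) = 1/10.
Numerically: 1/10 ≈ 0.100000.
Is 1/10 < 1? YES.
Since P[∪ A_i] ≤ 1/10 < 1, the complement has P[∩ A_i^c] ≥ 1 − 1/10 = 9/10 > 0, so some outcome avoids every A_i.

34·p = 1/10 ≈ 0.100000; existence CERTIFIED by the union bound.


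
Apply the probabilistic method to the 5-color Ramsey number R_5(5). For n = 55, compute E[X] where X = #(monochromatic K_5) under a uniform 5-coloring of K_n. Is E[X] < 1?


E[X] = C(55, 5) · 5^{1 − 10} = 3478761 · 5^{−9} = 3478761/1953125.
As a reduced fraction: E[X] = 3478761/1953125 ≈ 1.781.
Is E[X] < 1? NO.
Since E[X] ≥ 1, the first-moment bound is inconclusive at n = 55; it does NOT by itself certify R_5(5) > 55.

E[X] = 3478761/1953125 ≈ 1.781; E[X] ≥ 1; first-moment method inconclusive here.


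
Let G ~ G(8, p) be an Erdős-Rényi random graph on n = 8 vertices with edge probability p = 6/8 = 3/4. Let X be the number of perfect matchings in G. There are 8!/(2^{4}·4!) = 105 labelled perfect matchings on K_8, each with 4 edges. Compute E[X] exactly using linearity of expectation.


K_8 has 8!/(2^{4}·4!) = 105 labelled perfect matchings.
For each such perfect matching H, let X_H = 1 if all 4 edges of H are present in G. Then P[X_H = 1] = p^{4} = (3/4)^{4} = 81/256.
Summing the indicators: E[X] = Σ_H E[X_H] = 105 · p^{4} = 105 · 81/256 = 8505/256.
Numerically: E[X] ≈ 33.2227.

E[X] = 105 · (3/4)^{4} = 8505/256 ≈ 33.2227.


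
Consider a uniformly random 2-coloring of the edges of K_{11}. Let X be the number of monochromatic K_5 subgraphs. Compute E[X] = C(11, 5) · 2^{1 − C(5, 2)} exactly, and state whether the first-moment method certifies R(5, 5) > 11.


E[X] = C(11, 5) · 2^{1 − 10} = 462 · 2^{−9} = 462/512.
As a reduced fraction: E[X] = 231/256 ≈ 0.9023438.
Is E[X] < 1? YES.
Since E[X] < 1, there exists a 2-coloring of K_{11} with no monochromatic K_5; hence R(5, 5) > 11.

E[X] = 231/256 ≈ 0.9023438; E[X] < 1, so R(5, 5) > 11.


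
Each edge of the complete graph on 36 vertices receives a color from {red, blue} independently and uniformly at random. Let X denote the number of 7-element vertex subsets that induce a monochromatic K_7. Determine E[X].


Let X = Σ_S X_S over the C(36, 7) = 8347680 subsets S of size 7, where X_S = 1 if the K_7 on S is monochromatic.
For a fixed S, the K_7 on S has C(7, 2) = 21 edges. P[all 21 edges red] = (1/2)^21, and likewise for blue, so P[monochromatic] = 2·(1/2)^21 = 2^{1 − 21} = 1/1048576.
Summing: E[X] = C(36, 7) · 2^{1 − 21} = 8347680 · 1/1048576 = 260865/32768.
Numerically: E[X] ≈ 7.961.

E[X] = C(36,7)·2^(1−C(7,2)) = 260865/32768 ≈ 7.961.


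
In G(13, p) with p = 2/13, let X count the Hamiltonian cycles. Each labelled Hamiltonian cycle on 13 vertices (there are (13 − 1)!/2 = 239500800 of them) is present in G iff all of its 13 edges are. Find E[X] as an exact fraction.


K_13 has (13 − 1)!/2 = 239500800 labelled Hamiltonian cycles.
For each such Hamiltonian cycle H, let X_H = 1 if all 13 edges of H are present in G. Then P[X_H = 1] = p^{13} = (2/13)^{13} = 8192/302875106592253.
By linearity of expectation: E[X] = Σ_H E[X_H] = 239500800 · p^{13} = 239500800 · 8192/302875106592253 = 1961990553600/302875106592253.
Numerically: E[X] ≈ 0.00647789.

E[X] = 239500800 · (2/13)^{13} = 1961990553600/302875106592253 ≈ 0.00647789.


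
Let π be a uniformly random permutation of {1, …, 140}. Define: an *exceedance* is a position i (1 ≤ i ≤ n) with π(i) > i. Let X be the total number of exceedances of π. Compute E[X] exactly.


Write X = Σ_{i=1}^{140} X_i, where X_i = 1_{π(i) > i}.
For each fixed i, π(i) is uniform over {1, …, 140} (marginal of a uniform permutation), so P[π(i) > i] = (n − i)/n. Summing: Σ_{i=1}^{140} (n − i)/n = (0 + 1 + … + 139)/140 = 140(140 − 1)/(2·140) = (140 − 1)/2.
Hence E[X] = Σ_{i=1}^{140} (140 − i)/140 = 139/2 ≈ 69.500000.

E[X] = 139/2 = 69.500000.


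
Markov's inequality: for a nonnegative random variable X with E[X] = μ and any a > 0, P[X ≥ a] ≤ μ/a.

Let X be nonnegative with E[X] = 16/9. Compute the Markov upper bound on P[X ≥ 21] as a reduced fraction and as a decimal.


μ = E[X] = 16/9, a = 21.
Markov: P[X ≥ 21] ≤ μ/a = (16/9)/21 = 16/189.
Numerically: ≈ 0.08466.
(Since a = 21 > μ = 1.77778, the bound 16/189 is < 1 and informative.)

P[X ≥ 21] ≤ 16/189 ≈ 0.08466.


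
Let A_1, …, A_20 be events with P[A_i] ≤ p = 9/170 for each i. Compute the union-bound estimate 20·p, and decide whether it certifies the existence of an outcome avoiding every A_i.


Union bound: P[∪_{i=1}^{20} A_i] ≤ Σ_i P[A_i] ≤ 20·p = 20·(9/170) = 18/17.
Numerically: 18/17 ≈ 1.05882.
Is 18/17 < 1? NO.
Since the bound 18/17 is ≥ 1, the union bound is uninformative here; it does NOT by itself certify existence.

20·p = 18/17 ≈ 1.05882; existence NOT certified by the union bound.


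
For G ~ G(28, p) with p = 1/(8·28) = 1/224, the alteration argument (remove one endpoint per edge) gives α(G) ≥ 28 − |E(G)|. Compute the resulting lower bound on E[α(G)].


E[|E(G)|] = C(28, 2)·p = 378 · (1/224) = 27/16.
E[α(G)] ≥ n − E[|E(G)|] = 28 − 27/16 = 421/16.
Numerically: ≈ 26.312500.
(This is only a lower bound; the true E[α(G)] may be larger.)

E[α(G)] ≥ 421/16 ≈ 26.312500.


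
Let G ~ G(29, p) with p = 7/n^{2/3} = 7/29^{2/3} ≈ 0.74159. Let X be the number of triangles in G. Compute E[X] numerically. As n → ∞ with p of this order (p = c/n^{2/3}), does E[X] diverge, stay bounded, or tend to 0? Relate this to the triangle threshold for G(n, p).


Number of potential triangles: C(29, 3) = 3654.
Each occurs with probability p³ ≈ (0.74159)³ ≈ 4.0784780e-01.
By linearity: E[X] = C(29, 3)·p³ ≈ 3654 · 4.0784780e-01 ≈ 1490.27586.
Since α = 2/3 < 1, p = c/n^{2/3} ≫ 1/n is above the triangle threshold p ~ 1/n. Asymptotically E[X] ~ (c³/6)·n^{3(1−α)} = (7³/6)·n^{1} → ∞; triangles are abundant w.h.p.

E[X] ≈ 1490.27586; in regime p = Θ(1/n^{2/3}) E[X] diverges (above the triangle threshold p ~ 1/n).


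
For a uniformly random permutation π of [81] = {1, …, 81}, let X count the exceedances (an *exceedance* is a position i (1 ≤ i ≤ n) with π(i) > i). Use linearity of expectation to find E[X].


Write X = Σ_{i=1}^{81} X_i, where X_i = 1_{π(i) > i}.
For each fixed i, π(i) is uniform over {1, …, 81} (marginal of a uniform permutation), so P[π(i) > i] = (n − i)/n. Summing: Σ_{i=1}^{81} (n − i)/n = (0 + 1 + … + 80)/81 = 81(81 − 1)/(2·81) = (81 − 1)/2.
Hence E[X] = Σ_{i=1}^{81} (81 − i)/81 = 40 ≈ 40.00000.

E[X] = 40 = 40.00000.


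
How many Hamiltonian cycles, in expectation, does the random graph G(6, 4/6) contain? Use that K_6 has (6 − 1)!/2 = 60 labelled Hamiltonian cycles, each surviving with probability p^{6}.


K_6 has (6 − 1)!/2 = 60 labelled Hamiltonian cycles.
For each such Hamiltonian cycle H, let X_H = 1 if all 6 edges of H are present in G. Then P[X_H = 1] = p^{6} = (2/3)^{6} = 64/729.
By linearity of expectation: E[X] = Σ_H E[X_H] = 60 · p^{6} = 60 · 64/729 = 1280/243.
Numerically: E[X] ≈ 5.267.

E[X] = 60 · (2/3)^{6} = 1280/243 ≈ 5.267.
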